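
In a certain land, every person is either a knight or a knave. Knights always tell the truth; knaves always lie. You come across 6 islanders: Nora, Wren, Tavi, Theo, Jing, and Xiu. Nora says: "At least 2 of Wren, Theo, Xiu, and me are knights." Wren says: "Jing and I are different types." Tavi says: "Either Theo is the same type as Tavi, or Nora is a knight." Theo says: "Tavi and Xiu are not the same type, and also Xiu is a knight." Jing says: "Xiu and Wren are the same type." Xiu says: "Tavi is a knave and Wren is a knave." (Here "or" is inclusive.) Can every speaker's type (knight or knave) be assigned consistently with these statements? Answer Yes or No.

One consistent assignment: Nora=knight, Wren=knight, Tavi=knight, Theo=knave, Jing=knave, Xiu=knave.

Yes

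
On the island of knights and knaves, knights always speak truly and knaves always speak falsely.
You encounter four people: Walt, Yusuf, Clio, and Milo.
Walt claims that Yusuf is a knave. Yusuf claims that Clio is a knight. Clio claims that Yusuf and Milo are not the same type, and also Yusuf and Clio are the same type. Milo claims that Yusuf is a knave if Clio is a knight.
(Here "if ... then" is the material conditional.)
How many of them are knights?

2

The unique consistent assignment is Walt=knave, Yusuf=knight, Clio=knight, Milo=knave.
That has 2 knights.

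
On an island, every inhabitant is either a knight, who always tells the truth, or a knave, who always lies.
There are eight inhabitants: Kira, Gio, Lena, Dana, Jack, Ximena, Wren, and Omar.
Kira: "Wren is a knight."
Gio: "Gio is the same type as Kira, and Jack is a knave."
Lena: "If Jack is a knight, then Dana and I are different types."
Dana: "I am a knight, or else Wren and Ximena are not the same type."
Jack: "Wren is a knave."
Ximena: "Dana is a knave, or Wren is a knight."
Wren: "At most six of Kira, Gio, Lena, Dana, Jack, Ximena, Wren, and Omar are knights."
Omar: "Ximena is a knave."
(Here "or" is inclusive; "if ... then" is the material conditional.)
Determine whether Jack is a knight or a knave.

Jack is a knave.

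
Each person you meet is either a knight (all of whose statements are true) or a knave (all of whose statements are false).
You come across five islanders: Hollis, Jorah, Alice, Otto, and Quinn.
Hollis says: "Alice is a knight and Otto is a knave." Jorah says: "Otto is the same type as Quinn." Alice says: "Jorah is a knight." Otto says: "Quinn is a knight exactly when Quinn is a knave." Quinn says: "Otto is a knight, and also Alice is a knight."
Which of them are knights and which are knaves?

Hollis is a knight, and the claim "Alice is a knight and Otto is a knave" is indeed true.
Jorah is a knight, and the claim "Otto is the same type as Quinn" is indeed true.
Alice is a knight, and the claim "Jorah is a knight" is indeed true.
Otto is a knave, so "Quinn is a knight exactly when Quinn is a knave" must be false — and it is.
Quinn (knave): "Otto is a knight, and also Alice is a knight" — false. ✓

Hollis is a knight, Jorah is a knight, Alice is a knight, Otto is a knave, and Quinn is a knave.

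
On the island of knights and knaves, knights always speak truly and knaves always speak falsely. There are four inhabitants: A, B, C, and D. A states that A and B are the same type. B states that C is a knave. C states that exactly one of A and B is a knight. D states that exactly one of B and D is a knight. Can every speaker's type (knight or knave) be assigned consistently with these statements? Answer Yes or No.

No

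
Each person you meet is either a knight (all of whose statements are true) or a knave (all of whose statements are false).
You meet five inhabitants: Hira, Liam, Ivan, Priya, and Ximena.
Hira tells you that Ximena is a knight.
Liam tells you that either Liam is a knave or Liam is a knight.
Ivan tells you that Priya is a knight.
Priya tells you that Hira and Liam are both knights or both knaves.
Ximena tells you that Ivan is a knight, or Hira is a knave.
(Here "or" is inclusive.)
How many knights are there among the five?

5

The unique consistent assignment is Hira=knight, Liam=knight, Ivan=knight, Priya=knight, Ximena=knight.
That has 5 knights.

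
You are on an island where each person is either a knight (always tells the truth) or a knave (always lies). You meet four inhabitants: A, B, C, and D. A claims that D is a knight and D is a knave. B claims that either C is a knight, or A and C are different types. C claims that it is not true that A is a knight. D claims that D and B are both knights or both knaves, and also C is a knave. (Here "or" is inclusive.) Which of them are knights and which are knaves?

A is a knave, so "D is a knight and D is a knave" must be False — and it is.
B (knight): "either C is a knight, or A and C are different types" — True. ✓
C is a knight; "it is not true that A is a knight" is True, as required.
D (knave): "D and B are both knights or both knaves, and also C is a knave" — False. ✓

A is a knave, B is a knight, C is a knight, and D is a knave.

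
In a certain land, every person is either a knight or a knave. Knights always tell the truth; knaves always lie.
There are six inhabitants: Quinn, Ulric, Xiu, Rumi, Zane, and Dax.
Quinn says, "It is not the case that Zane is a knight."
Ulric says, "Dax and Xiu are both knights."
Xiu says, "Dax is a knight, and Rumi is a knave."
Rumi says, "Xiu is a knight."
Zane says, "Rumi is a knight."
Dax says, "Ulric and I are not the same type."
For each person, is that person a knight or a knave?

Knights: Quinn. Knaves: Ulric, Xiu, Rumi, Zane, and Dax.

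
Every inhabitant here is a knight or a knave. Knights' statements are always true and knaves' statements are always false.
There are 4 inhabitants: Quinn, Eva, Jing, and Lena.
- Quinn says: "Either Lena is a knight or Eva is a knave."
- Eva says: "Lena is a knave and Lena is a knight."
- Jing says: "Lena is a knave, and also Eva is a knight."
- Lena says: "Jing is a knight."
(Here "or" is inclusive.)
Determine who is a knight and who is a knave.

Quinn is a knight, Eva is a knave, Jing is a knave, and Lena is a knave.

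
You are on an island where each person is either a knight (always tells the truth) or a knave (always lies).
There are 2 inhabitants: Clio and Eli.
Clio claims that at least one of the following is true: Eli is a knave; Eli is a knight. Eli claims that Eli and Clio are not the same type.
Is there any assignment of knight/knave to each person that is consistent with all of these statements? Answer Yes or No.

No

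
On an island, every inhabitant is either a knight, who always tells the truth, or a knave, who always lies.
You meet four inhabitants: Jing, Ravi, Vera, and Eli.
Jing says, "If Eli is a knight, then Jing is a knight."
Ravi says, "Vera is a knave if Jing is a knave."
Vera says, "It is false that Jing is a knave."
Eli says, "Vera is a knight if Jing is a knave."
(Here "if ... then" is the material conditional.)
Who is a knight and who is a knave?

Jing is a knight, Ravi is a knight, Vera is a knight, and Eli is a knight.

Suppose Jing is a knave. Then Jing's statement "if Eli is a knight, then Jing is a knight" would have to be false. Checking the 8 ways to assign the others, none is consistent with every speaker.
(For instance, with Ravi=knight, Vera=knight, Eli=knight, Ravi's claim "Vera is a knave if Jing is a knave" comes out false where it would need to be true.)
So Jing must be a knight, making "if Eli is a knight, then Jing is a knight" true. Taking Jing=knight, Ravi=knight, Vera=knight, Eli=knight, each remaining statement checks out:
  Ravi (knight): "Vera is a knave if Jing is a knave" — true. ✓
  Vera (knight): "it is false that Jing is a knave" — true. ✓
  Eli (knight): "Vera is a knight if Jing is a knave" — true. ✓
This is the unique consistent assignment.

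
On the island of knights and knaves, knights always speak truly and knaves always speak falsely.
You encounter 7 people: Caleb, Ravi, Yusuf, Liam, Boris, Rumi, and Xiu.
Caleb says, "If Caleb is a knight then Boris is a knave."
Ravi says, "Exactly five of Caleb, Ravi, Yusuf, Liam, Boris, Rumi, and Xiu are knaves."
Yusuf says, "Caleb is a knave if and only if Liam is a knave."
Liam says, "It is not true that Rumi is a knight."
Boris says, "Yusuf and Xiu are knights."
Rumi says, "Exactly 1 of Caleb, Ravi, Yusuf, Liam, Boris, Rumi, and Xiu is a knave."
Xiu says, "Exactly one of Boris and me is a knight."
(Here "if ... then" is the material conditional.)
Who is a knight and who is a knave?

Knights: Caleb, Yusuf, and Liam. Knaves: Ravi, Boris, Rumi, and Xiu.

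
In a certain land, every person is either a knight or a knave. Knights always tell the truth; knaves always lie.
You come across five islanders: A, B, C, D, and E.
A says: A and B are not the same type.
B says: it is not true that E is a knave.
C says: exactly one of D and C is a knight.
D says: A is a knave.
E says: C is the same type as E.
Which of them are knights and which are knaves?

A (knight): "A and B are not the same type" — true. ✓
B is a knave; "it is not true that E is a knave" is false, as required.
C is a knight; "exactly one of D and C is a knight" is true, as required.
D is a knave; "A is a knave" is false, as required.
E (knave): "C is the same type as E" — false. ✓

A is a knight, B is a knave, C is a knight, D is a knave, and E is a knave.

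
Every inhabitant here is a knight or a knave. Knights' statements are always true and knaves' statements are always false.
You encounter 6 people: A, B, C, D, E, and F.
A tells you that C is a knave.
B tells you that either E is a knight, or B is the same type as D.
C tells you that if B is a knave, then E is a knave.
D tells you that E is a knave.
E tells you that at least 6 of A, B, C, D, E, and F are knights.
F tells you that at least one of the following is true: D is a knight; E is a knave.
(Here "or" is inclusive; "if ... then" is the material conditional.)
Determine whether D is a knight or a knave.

D is a knight.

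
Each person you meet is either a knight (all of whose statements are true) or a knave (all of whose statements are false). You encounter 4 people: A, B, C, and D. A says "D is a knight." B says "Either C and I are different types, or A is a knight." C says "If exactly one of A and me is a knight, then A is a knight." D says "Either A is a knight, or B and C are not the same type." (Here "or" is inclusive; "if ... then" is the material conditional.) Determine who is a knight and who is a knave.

A is a knight, B is a knight, C is a knight, and D is a knight.

Suppose A is a knave. Then A's statement "D is a knight" would have to be false. Checking the 8 ways to assign the others, none is consistent with every speaker.
(For instance, with B=knight, C=knight, D=knight, A's claim "D is a knight" comes out true where it would need to be false.)
So A must be a knight, making "D is a knight" true. Taking A=knight, B=knight, C=knight, D=knight, each remaining statement checks out:
  B (knight): "either C and I are different types, or A is a knight" — true. ✓
  C (knight): "if exactly one of A and me is a knight, then A is a knight" — true. ✓
  D (knight): "either A is a knight, or B and C are not the same type" — true. ✓
This is the unique consistent assignment.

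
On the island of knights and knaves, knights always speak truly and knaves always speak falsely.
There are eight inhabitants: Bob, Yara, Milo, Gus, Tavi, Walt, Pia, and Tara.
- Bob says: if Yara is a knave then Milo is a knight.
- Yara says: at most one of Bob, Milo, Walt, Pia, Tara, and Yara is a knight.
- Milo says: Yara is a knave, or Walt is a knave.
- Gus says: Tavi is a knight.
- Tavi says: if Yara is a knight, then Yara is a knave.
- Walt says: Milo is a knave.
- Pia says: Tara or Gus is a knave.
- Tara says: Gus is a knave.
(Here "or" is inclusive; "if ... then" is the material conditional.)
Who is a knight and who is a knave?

Knights: Bob, Milo, Gus, Tavi, and Pia. Knaves: Yara, Walt, and Tara.

Bob is a knight, so "if Yara is a knave then Milo is a knight" must be true — and it is.
Yara is a knave, and the claim "at most one of Bob, Milo, Walt, Pia, Tara, and Yara is a knight" is indeed False.
Since Milo is a knight, "Yara is a knave, or Walt is a knave" needs to be true, which holds.
Gus is a knight, so "Tavi is a knight" must be true — and it is.
Since Tavi is a knight, "if Yara is a knight, then Yara is a knave" needs to be true, which holds.
Walt is a knave; "Milo is a knave" is False, as required.
Pia (knight): "Tara or Gus is a knave" — true. ✓
Since Tara is a knave, "Gus is a knave" needs to be False, which holds.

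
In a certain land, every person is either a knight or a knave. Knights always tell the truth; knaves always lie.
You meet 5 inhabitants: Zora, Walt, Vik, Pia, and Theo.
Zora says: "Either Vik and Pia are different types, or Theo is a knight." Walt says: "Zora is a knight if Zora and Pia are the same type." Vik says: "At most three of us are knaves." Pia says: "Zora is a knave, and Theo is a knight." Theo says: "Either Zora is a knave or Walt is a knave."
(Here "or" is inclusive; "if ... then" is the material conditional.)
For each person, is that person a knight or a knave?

Knights: Zora, Walt, and Vik. Knaves: Pia and Theo.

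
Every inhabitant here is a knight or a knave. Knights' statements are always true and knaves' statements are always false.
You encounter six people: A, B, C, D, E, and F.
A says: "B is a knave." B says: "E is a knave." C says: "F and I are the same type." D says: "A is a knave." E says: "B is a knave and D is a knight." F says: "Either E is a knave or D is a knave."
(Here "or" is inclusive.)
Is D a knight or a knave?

D is a knight.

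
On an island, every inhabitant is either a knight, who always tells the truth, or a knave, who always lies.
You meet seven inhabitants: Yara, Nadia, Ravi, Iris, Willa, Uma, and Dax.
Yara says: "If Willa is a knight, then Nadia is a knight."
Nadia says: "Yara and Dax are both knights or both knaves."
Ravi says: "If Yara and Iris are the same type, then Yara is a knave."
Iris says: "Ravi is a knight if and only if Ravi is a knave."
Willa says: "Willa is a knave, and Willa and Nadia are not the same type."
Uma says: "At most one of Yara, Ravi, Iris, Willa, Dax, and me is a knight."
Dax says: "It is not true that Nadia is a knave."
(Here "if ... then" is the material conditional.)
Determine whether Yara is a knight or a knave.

Consistent assignments: {Yara=knight, Nadia=knave, Ravi=knight, Iris=knave, Willa=knave, Uma=knave, Dax=knave}
In every consistent assignment, Yara is a knight.

Yara is a knight.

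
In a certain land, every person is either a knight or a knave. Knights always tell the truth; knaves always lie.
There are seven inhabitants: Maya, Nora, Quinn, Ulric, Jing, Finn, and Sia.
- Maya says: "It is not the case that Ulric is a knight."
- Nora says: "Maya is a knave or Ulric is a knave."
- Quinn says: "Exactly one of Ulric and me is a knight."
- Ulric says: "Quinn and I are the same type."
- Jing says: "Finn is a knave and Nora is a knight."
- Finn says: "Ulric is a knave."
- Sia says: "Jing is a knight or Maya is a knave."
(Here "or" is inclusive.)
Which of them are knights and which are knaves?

Maya is a knight, Nora is a knight, Quinn is a knight, Ulric is a knave, Jing is a knave, Finn is a knight, and Sia is a knave.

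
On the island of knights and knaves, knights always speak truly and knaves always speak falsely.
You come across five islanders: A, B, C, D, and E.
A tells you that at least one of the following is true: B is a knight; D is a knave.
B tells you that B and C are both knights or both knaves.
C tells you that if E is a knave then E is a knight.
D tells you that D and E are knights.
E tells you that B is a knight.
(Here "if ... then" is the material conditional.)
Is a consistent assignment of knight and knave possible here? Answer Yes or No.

Yes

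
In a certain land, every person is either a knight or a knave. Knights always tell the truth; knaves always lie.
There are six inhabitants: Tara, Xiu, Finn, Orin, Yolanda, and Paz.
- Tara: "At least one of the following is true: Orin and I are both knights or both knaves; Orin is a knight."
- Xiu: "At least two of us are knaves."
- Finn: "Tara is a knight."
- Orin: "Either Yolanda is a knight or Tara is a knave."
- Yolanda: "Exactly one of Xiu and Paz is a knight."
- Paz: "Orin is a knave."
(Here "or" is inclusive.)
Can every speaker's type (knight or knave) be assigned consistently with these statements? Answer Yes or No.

Checking all 64 assignments, each has at least one speaker whose statement's truth value contradicts their type.

No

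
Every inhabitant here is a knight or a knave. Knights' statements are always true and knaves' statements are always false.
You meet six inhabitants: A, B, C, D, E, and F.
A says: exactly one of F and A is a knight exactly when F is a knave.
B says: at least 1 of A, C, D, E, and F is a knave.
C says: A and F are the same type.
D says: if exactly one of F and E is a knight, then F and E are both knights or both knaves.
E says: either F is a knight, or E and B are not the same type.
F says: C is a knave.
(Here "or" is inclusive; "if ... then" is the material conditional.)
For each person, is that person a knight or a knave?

A is a knave; "exactly one of F and A is a knight exactly when F is a knave" is false, as required.
As a knight, B's statement "at least 1 of A, C, D, E, and F is a knave" should be True; it is.
C (knave): "A and F are the same type" — false. ✓
As a knight, D's statement "if exactly one of F and E is a knight, then F and E are both knights or both knaves" should be True; it is.
E (knight): "either F is a knight, or E and B are not the same type" — True. ✓
As a knight, F's statement "C is a knave" should be True; it is.

Knights: B, D, E, and F. Knaves: A and C.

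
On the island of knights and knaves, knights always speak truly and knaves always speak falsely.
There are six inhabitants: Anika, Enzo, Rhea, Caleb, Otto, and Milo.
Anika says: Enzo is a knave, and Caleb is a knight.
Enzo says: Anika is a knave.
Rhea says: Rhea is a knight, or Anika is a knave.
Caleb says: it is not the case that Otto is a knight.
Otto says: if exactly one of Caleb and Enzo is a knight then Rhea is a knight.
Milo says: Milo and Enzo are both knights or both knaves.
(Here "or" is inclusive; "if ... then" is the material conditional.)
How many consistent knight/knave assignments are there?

2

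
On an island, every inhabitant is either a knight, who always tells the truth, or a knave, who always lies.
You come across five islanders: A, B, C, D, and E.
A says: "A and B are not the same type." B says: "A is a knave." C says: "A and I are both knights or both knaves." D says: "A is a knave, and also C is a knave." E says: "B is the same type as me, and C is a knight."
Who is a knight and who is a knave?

Suppose A is a knave. Then A's statement "A and B are not the same type" would have to be false. Checking the 16 ways to assign the others, none is consistent with every speaker.
(For instance, with B=knave, C=knave, D=knave, E=knave, B's claim "A is a knave" comes out true where it would need to be false.)
So A must be a knight, making "A and B are not the same type" true. Taking A=knight, B=knave, C=knave, D=knave, E=knave, each remaining statement checks out:
  B (knave): "A is a knave" — false. ✓
  C (knave): "A and I are both knights or both knaves" — false. ✓
  D (knave): "A is a knave, and also C is a knave" — false. ✓
  E (knave): "B is the same type as me, and C is a knight" — false. ✓
This is the unique consistent assignment.

Knights: A. Knaves: B, C, D, and E.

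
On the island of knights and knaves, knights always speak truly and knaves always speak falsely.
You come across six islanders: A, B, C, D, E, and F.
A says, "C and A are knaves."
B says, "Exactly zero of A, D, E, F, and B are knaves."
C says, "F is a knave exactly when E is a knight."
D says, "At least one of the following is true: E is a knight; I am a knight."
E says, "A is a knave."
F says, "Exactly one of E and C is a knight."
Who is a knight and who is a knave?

Knights: C, D, and E. Knaves: A, B, and F.

A (knave): "C and A are knaves" — False. ✓
B is a knave; "exactly zero of A, D, E, F, and B are knaves" is False, as required.
As a knight, C's statement "F is a knave exactly when E is a knight" should be true; it is.
D (knight): "at least one of the following is true: E is a knight; I am a knight" — true. ✓
Since E is a knight, "A is a knave" needs to be true, which holds.
As a knave, F's statement "exactly one of E and C is a knight" should be False; it is.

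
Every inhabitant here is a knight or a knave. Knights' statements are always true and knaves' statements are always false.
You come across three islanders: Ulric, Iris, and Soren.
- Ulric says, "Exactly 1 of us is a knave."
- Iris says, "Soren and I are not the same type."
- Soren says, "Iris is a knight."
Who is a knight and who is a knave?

Ulric is a knave, Iris is a knave, and Soren is a knave.

Ulric is a knave; "exactly 1 of us is a knave" is false, as required.
Iris is a knave, so "Soren and I are not the same type" must be false — and it is.
Soren is a knave; "Iris is a knight" is false, as required.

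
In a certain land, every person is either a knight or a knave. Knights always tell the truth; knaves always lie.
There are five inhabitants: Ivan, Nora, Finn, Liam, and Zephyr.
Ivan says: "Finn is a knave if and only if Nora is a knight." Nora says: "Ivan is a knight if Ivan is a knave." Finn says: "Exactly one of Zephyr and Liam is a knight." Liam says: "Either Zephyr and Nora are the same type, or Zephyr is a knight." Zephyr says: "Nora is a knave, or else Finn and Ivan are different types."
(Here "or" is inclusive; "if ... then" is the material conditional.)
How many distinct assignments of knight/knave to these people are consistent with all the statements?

2

Consistent assignments:
  Ivan=knight, Nora=knight, Finn=knave, Liam=knight, Zephyr=knight
  Ivan=knave, Nora=knave, Finn=knave, Liam=knight, Zephyr=knight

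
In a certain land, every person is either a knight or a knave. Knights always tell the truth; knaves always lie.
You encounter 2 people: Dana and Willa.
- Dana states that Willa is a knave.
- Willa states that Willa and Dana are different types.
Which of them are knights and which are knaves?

Knights: Willa. Knaves: Dana.

As a knave, Dana's statement "Willa is a knave" should be False; it is.
Since Willa is a knight, "Willa and Dana are different types" needs to be True, which holds.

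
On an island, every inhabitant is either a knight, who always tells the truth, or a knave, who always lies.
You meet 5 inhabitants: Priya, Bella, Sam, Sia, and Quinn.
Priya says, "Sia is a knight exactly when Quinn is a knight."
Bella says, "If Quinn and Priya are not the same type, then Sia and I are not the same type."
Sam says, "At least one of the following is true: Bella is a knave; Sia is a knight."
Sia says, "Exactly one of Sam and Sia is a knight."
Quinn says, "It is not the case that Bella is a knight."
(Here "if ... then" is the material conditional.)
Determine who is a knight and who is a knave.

Suppose Priya is a knave. Then Priya's statement "Sia is a knight exactly when Quinn is a knight" would have to be false. Checking the 16 ways to assign the others, none is consistent with every speaker.
(For instance, with Bella=knight, Sam=knave, Sia=knave, Quinn=knave, Priya's claim "Sia is a knight exactly when Quinn is a knight" comes out true where it would need to be false.)
So Priya must be a knight, making "Sia is a knight exactly when Quinn is a knight" true. Taking Priya=knight, Bella=knight, Sam=knave, Sia=knave, Quinn=knave, each remaining statement checks out:
  Bella (knight): "if Quinn and Priya are not the same type, then Sia and I are not the same type" — true. ✓
  Sam (knave): "at least one of the following is true: Bella is a knave; Sia is a knight" — false. ✓
  Sia (knave): "exactly one of Sam and Sia is a knight" — false. ✓
  Quinn (knave): "it is not the case that Bella is a knight" — false. ✓
This is the unique consistent assignment.

Knights: Priya and Bella. Knaves: Sam, Sia, and Quinn.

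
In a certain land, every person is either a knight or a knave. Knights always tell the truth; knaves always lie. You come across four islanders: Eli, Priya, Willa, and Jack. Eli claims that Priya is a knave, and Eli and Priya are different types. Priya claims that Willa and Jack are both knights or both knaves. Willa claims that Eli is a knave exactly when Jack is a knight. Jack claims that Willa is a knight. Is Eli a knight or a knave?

Consistent assignments: {Eli=knave, Priya=knight, Willa=knight, Jack=knight}; {Eli=knave, Priya=knight, Willa=knave, Jack=knave}
In every consistent assignment, Eli is a knave.

Eli is a knave.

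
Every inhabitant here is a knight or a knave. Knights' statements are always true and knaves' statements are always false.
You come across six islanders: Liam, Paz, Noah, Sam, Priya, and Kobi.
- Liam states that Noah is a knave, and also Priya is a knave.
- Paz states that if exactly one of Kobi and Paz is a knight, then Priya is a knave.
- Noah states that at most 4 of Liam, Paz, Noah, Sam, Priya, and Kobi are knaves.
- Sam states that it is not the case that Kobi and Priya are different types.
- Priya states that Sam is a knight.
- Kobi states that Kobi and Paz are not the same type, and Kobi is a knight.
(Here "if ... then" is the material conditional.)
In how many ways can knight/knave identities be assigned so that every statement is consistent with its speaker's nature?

Consistent assignments:
  Liam=knave, Paz=knave, Noah=knight, Sam=knight, Priya=knight, Kobi=knight

1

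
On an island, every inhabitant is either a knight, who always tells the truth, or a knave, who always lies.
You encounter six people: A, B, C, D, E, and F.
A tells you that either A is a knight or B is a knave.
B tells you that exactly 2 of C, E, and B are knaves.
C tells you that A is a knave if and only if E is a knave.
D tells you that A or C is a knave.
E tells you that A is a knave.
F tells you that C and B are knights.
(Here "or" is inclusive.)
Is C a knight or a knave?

C is a knave.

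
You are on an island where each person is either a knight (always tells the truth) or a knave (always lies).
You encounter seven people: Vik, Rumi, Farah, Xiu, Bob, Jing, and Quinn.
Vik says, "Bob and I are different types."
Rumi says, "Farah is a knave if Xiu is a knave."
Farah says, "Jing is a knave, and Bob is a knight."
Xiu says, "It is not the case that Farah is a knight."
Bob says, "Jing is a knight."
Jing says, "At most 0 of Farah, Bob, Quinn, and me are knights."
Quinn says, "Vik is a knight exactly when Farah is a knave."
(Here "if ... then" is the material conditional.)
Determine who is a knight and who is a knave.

Knights: Vik, Rumi, Xiu, and Quinn. Knaves: Farah, Bob, and Jing.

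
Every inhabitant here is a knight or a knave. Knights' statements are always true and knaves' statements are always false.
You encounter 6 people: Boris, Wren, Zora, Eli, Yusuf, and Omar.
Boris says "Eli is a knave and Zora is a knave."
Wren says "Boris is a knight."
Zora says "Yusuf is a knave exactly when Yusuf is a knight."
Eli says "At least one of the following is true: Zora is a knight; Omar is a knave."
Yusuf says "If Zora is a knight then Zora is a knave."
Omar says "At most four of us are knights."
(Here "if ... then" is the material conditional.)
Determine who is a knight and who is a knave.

Boris is a knight, Wren is a knight, Zora is a knave, Eli is a knave, Yusuf is a knight, and Omar is a knight.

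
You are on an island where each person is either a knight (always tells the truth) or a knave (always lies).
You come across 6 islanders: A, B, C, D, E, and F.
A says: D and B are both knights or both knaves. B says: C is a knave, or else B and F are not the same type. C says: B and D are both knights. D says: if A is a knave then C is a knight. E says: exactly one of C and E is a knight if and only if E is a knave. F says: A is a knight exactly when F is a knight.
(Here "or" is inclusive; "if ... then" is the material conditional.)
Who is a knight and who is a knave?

Knights: A, B, C, D, and E. Knaves: F.

As a knight, A's statement "D and B are both knights or both knaves" should be True; it is.
B is a knight, and the claim "C is a knave, or else B and F are not the same type" is indeed True.
As a knight, C's statement "B and D are both knights" should be True; it is.
D is a knight, so "if A is a knave then C is a knight" must be True — and it is.
E is a knight; "exactly one of C and E is a knight if and only if E is a knave" is True, as required.
F is a knave, and the claim "A is a knight exactly when F is a knight" is indeed false.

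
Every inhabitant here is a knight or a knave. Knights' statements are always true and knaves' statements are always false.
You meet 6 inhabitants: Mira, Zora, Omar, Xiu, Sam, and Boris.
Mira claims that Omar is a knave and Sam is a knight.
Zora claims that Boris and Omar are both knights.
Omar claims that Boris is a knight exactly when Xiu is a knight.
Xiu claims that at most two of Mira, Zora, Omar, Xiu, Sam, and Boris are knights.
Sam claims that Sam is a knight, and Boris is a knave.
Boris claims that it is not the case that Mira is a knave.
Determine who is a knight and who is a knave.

Mira is a knave, so "Omar is a knave and Sam is a knight" must be false — and it is.
Zora is a knave; "Boris and Omar are both knights" is false, as required.
Omar is a knave; "Boris is a knight exactly when Xiu is a knight" is false, as required.
Xiu is a knight, and the claim "at most two of Mira, Zora, Omar, Xiu, Sam, and Boris are knights" is indeed True.
Sam is a knave, and the claim "Sam is a knight, and Boris is a knave" is indeed false.
Since Boris is a knave, "it is not the case that Mira is a knave" needs to be false, which holds.

Knights: Xiu. Knaves: Mira, Zora, Omar, Sam, and Boris.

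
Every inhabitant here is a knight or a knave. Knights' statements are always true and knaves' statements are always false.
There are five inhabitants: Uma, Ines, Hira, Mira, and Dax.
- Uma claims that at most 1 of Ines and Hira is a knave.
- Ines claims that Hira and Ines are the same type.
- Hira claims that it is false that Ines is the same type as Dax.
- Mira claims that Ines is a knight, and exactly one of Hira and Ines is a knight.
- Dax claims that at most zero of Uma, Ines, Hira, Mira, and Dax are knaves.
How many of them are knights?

3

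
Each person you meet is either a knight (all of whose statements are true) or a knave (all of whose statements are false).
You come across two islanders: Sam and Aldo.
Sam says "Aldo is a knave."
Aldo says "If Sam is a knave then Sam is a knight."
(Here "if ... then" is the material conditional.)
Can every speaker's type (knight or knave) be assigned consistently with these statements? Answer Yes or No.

No

Checking all 4 assignments, each has at least one speaker whose statement's truth value contradicts their type.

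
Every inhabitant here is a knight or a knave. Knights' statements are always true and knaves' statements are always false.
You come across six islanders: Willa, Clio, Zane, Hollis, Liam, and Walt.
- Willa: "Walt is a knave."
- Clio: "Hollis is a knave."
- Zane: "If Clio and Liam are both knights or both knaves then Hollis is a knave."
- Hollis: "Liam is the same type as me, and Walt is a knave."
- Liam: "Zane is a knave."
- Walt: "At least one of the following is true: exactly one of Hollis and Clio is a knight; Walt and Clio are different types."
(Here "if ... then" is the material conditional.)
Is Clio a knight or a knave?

Clio is a knight.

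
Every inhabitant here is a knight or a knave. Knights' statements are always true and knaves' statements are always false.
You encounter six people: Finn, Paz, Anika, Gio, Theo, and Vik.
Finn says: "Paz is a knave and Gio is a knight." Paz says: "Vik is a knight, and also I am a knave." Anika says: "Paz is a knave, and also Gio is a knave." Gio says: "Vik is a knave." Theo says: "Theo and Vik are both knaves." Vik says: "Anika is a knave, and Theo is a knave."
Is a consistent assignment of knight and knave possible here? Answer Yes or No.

Checking all 64 assignments, each has at least one speaker whose statement's truth value contradicts their type.

No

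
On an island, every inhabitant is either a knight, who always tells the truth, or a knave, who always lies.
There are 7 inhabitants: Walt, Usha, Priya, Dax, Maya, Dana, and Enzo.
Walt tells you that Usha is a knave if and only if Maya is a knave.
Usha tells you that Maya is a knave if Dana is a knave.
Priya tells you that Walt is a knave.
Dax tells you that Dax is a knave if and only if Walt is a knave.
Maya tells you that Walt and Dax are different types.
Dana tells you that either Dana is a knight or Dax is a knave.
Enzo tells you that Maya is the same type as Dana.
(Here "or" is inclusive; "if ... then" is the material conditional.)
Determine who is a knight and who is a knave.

Walt is a knight; "Usha is a knave if and only if Maya is a knave" is True, as required.
As a knight, Usha's statement "Maya is a knave if Dana is a knave" should be True; it is.
Priya (knave): "Walt is a knave" — False. ✓
Since Dax is a knave, "Dax is a knave if and only if Walt is a knave" needs to be False, which holds.
Since Maya is a knight, "Walt and Dax are different types" needs to be True, which holds.
As a knight, Dana's statement "either Dana is a knight or Dax is a knave" should be True; it is.
As a knight, Enzo's statement "Maya is the same type as Dana" should be True; it is.

Walt is a knight, Usha is a knight, Priya is a knave, Dax is a knave, Maya is a knight, Dana is a knight, and Enzo is a knight.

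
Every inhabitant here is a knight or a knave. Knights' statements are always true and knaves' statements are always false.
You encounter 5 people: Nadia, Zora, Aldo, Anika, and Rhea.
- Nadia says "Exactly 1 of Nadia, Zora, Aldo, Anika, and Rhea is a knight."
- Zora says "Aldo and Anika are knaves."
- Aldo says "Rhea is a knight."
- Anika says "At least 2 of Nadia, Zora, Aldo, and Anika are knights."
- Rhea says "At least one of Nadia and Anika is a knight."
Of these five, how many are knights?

3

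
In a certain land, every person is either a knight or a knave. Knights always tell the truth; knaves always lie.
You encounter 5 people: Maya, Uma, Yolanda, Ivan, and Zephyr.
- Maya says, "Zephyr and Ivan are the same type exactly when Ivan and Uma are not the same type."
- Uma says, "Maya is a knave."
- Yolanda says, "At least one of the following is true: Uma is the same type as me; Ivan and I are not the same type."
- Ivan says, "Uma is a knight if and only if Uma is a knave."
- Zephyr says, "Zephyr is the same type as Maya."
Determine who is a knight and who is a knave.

As a knight, Maya's statement "Zephyr and Ivan are the same type exactly when Ivan and Uma are not the same type" should be True; it is.
Since Uma is a knave, "Maya is a knave" needs to be False, which holds.
As a knight, Yolanda's statement "at least one of the following is true: Uma is the same type as me; Ivan and I are not the same type" should be True; it is.
Ivan is a knave, and the claim "Uma is a knight if and only if Uma is a knave" is indeed False.
Zephyr is a knight, so "Zephyr is the same type as Maya" must be True — and it is.

Maya is a knight, Uma is a knave, Yolanda is a knight, Ivan is a knave, and Zephyr is a knight.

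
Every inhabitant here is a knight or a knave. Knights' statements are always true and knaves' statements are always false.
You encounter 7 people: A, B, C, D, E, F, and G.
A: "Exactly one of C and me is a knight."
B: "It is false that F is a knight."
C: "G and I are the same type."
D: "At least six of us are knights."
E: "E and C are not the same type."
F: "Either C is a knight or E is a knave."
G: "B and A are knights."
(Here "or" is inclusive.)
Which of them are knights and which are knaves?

A (knight): "exactly one of C and me is a knight" — True. ✓
Since B is a knight, "it is false that F is a knight" needs to be True, which holds.
C is a knave; "G and I are the same type" is false, as required.
Since D is a knave, "at least six of us are knights" needs to be false, which holds.
E is a knight, so "E and C are not the same type" must be True — and it is.
F (knave): "either C is a knight or E is a knave" — false. ✓
G (knight): "B and A are knights" — True. ✓

Knights: A, B, E, and G. Knaves: C, D, and F.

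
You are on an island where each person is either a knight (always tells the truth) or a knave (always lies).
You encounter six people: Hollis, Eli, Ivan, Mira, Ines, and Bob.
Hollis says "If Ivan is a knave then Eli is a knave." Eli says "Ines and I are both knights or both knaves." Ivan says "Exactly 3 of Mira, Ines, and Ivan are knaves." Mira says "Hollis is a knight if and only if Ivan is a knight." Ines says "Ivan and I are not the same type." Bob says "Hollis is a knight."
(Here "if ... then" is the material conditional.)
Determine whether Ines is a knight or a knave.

Ines is a knight.

Consistent assignments: {Hollis=knight, Eli=knave, Ivan=knave, Mira=knave, Ines=knight, Bob=knight}; {Hollis=knave, Eli=knight, Ivan=knave, Mira=knight, Ines=knight, Bob=knave}
In every consistent assignment, Ines is a knight.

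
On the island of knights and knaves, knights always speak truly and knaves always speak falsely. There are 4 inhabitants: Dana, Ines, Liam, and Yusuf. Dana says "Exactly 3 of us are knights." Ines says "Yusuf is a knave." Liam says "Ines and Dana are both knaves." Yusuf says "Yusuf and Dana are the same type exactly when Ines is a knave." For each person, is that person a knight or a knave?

Suppose Dana is a knight. Then Dana's statement "exactly 3 of us are knights" would have to be true. Checking the 8 ways to assign the others, none is consistent with every speaker.
(For instance, with Ines=knight, Liam=knave, Yusuf=knave, Dana's claim "exactly 3 of us are knights" comes out false where it would need to be true.)
So Dana must be a knave, making "exactly 3 of us are knights" false. Taking Dana=knave, Ines=knight, Liam=knave, Yusuf=knave, each remaining statement checks out:
  Ines (knight): "Yusuf is a knave" — true. ✓
  Liam (knave): "Ines and Dana are both knaves" — false. ✓
  Yusuf (knave): "Yusuf and Dana are the same type exactly when Ines is a knave" — false. ✓
This is the unique consistent assignment.

Knights: Ines. Knaves: Dana, Liam, and Yusuf.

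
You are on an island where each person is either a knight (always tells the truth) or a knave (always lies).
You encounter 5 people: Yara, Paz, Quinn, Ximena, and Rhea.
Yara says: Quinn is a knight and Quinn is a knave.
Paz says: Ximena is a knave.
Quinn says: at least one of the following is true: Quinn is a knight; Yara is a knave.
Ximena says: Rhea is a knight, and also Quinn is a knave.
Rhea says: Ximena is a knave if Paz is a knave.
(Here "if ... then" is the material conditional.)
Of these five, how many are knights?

The unique consistent assignment is Yara=knave, Paz=knight, Quinn=knight, Ximena=knave, Rhea=knight.
That has 3 knights.

3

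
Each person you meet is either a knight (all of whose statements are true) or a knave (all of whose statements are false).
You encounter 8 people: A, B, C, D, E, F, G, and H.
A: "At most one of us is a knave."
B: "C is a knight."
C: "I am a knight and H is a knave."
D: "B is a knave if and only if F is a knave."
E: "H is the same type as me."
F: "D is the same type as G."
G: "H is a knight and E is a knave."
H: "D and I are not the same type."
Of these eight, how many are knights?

3

The unique consistent assignment is A=knave, B=knave, C=knave, D=knave, E=knight, F=knight, G=knave, H=knight.
That has 3 knights.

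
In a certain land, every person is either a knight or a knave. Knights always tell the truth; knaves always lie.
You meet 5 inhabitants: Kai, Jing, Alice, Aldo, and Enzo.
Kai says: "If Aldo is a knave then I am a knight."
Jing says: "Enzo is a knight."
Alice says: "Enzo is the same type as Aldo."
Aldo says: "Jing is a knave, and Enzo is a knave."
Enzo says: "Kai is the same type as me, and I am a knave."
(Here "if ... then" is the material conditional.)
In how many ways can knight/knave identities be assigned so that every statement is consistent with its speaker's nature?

1

Consistent assignments:
  Kai=knight, Jing=knave, Alice=knave, Aldo=knight, Enzo=knave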